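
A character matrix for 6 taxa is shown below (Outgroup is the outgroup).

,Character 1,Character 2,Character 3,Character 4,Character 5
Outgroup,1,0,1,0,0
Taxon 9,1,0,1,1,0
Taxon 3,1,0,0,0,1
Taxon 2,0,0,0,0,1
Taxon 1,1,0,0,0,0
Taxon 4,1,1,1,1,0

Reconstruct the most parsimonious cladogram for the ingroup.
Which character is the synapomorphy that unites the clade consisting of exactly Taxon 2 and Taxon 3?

Character 5

Character polarity is set by the outgroup: the derived state is whichever differs from the outgroup's state, so for Character 1, Character 3 the derived state is '0', and for the remaining characters it is '1'.
Character 1 (derived state '0') is unique to Taxon 2 (autapomorphy; uninformative for grouping).
Character 2 (derived state '1') is unique to Taxon 4 (autapomorphy; uninformative for grouping).
Only Taxon 1, Taxon 2, and Taxon 3 show the derived state '0' for Character 3, supporting them as a clade.
Character 4 (derived state '1') is shared by Taxon 4 and Taxon 9 — a synapomorphy uniting that clade.
Only Taxon 2 and Taxon 3 show the derived state '1' for Character 5, supporting them as a clade.
Most parsimonious ingroup topology: ((Taxon 9,Taxon 4),((Taxon 3,Taxon 2),Taxon 1)).
The clade {Taxon 2, Taxon 3} is supported by Character 5: its derived state '1' occurs in exactly those taxa and in no other taxon (including the outgroup).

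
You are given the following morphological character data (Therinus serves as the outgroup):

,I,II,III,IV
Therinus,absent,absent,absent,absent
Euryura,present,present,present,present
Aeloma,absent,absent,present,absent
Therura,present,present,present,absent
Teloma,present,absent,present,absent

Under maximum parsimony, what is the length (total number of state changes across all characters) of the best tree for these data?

4

The outgroup has state 'absent' for every character, so 'present' is the derived state throughout.
Only Euryura, Teloma, and Therura show the derived state 'present' for I, supporting them as a clade.
Only Euryura and Therura show the derived state 'present' for II, supporting them as a clade.
III (derived state 'present') is shared by all ingroup taxa — unites the whole ingroup.
IV: derived state 'present' in Euryura only — an autapomorphy, so it tells us nothing about relationships among taxa.
Most parsimonious ingroup topology: (((Euryura,Therura),Teloma),Aeloma).
Changes per character on this tree: I: 1; II: 1; III: 1; IV: 1.
Total = 4.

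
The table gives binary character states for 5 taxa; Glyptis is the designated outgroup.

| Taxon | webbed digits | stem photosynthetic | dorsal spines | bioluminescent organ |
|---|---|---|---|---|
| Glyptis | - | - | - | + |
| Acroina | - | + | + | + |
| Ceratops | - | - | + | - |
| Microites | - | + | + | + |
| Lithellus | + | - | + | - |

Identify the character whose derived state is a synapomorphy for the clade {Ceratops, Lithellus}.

Character polarity is set by the outgroup: the derived state is whichever differs from the outgroup's state, so for bioluminescent organ the derived state is '-', and for the remaining characters it is '+'.
webbed digits: derived state '+' in Lithellus only — an autapomorphy, so it tells us nothing about relationships among taxa.
stem photosynthetic (derived state '+') is shared by Acroina and Microites — a synapomorphy uniting that clade.
All ingroup taxa share the derived state '+' for dorsal spines; it defines the ingroup but does not resolve relationships within it.
bioluminescent organ: derived state '-' in Ceratops and Lithellus only — synapomorphy for {Ceratops, Lithellus}.
Most parsimonious ingroup topology: ((Acroina,Microites),(Ceratops,Lithellus)).
The clade {Ceratops, Lithellus} is supported by bioluminescent organ: its derived state '-' occurs in exactly those taxa and in no other taxon (including the outgroup).

bioluminescent organ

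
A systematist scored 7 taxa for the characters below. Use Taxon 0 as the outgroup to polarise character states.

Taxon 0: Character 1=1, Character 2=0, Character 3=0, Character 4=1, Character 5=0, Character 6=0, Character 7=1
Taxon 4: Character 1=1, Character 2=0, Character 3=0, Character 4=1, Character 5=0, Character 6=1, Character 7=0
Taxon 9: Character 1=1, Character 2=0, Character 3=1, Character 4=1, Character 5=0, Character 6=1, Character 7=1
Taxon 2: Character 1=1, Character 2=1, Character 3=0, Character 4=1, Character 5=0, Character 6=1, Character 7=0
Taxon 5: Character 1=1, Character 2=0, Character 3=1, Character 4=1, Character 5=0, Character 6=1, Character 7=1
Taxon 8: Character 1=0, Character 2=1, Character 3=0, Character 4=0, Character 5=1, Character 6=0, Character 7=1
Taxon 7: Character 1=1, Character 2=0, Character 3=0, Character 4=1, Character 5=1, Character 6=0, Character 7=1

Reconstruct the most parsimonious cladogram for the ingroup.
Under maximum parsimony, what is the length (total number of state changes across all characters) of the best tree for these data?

8

Character polarity is set by the outgroup: the derived state is whichever differs from the outgroup's state, so for Character 1, Character 4, Character 7 the derived state is '0', and for the remaining characters it is '1'.
Character 1: derived state '0' in Taxon 8 only — an autapomorphy, so it tells us nothing about relationships among taxa.
Character 2 groups Taxon 2 and Taxon 8, which is incompatible with the clades supported by the remaining characters; treating it as convergent (homoplasy) costs fewer steps than any alternative tree.
Only Taxon 5 and Taxon 9 show the derived state '1' for Character 3, supporting them as a clade.
Character 4: derived state '0' in Taxon 8 only — an autapomorphy, so it tells us nothing about relationships among taxa.
Only Taxon 7 and Taxon 8 show the derived state '1' for Character 5, supporting them as a clade.
Character 6: derived state '1' in Taxon 2, Taxon 4, Taxon 5, and Taxon 9 only — synapomorphy for {Taxon 2, Taxon 4, Taxon 5, Taxon 9}.
Character 7 (derived state '0') is shared by Taxon 2 and Taxon 4 — a synapomorphy uniting that clade.
Most parsimonious ingroup topology: (((Taxon 4,Taxon 2),(Taxon 9,Taxon 5)),(Taxon 8,Taxon 7)).
Changes per character on this tree: Character 1: 1; Character 2: 2; Character 3: 1; Character 4: 1; Character 5: 1; Character 6: 1; Character 7: 1.
Total = 8.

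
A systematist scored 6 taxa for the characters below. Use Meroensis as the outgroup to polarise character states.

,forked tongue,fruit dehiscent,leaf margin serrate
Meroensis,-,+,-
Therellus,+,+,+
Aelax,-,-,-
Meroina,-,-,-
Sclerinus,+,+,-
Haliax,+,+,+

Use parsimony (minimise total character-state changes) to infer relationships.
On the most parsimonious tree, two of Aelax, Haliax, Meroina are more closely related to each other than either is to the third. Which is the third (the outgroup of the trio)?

Character polarity is set by the outgroup: the derived state is whichever differs from the outgroup's state, so for fruit dehiscent the derived state is '-', and for the remaining characters it is '+'.
forked tongue: derived state '+' in Haliax, Sclerinus, and Therellus only — synapomorphy for {Haliax, Sclerinus, Therellus}.
Only Aelax and Meroina show the derived state '-' for fruit dehiscent, supporting them as a clade.
leaf margin serrate: derived state '+' in Haliax and Therellus only — synapomorphy for {Haliax, Therellus}.
Most parsimonious ingroup topology: (((Therellus,Haliax),Sclerinus),(Aelax,Meroina)).
Aelax and Meroina share a more recent common ancestor with each other than either does with Haliax, so Haliax is the least closely related of the three.

Haliax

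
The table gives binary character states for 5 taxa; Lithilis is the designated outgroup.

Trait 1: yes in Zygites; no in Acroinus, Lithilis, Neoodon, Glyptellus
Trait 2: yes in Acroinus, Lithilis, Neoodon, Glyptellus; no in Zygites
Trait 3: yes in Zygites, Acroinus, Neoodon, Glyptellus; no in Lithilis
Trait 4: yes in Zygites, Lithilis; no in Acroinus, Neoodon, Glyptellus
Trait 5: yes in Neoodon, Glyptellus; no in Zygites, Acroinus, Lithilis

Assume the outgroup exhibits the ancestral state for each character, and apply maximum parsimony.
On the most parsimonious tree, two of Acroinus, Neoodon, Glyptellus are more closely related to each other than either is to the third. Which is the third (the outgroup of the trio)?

Character polarity is set by the outgroup: the derived state is whichever differs from the outgroup's state, so for Trait 2, Trait 4 the derived state is 'no', and for the remaining characters it is 'yes'.
Trait 1 (derived state 'yes') is unique to Zygites (autapomorphy; uninformative for grouping).
Trait 2 (derived state 'no') is unique to Zygites (autapomorphy; uninformative for grouping).
Trait 3 (derived state 'yes') is shared by all ingroup taxa — unites the whole ingroup.
Only Acroinus, Glyptellus, and Neoodon show the derived state 'no' for Trait 4, supporting them as a clade.
Only Glyptellus and Neoodon show the derived state 'yes' for Trait 5, supporting them as a clade.
Most parsimonious ingroup topology: ((Acroinus,(Neoodon,Glyptellus)),Zygites).
Glyptellus and Neoodon share a more recent common ancestor with each other than either does with Acroinus, so Acroinus is the least closely related of the three.

Acroinus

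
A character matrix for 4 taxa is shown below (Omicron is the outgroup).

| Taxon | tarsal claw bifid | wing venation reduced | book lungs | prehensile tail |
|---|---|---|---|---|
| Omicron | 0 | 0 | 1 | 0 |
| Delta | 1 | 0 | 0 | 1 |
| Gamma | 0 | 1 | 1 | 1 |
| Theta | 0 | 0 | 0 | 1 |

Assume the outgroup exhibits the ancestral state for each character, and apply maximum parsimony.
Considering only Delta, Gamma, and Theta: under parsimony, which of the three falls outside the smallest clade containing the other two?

Gamma

Character polarity is set by the outgroup: the derived state is whichever differs from the outgroup's state, so for book lungs the derived state is '0', and for the remaining characters it is '1'.
tarsal claw bifid (derived state '1') is unique to Delta (autapomorphy; uninformative for grouping).
wing venation reduced: derived state '1' in Gamma only — an autapomorphy, so it tells us nothing about relationships among taxa.
Only Delta and Theta show the derived state '0' for book lungs, supporting them as a clade.
All ingroup taxa share the derived state '1' for prehensile tail; it defines the ingroup but does not resolve relationships within it.
Most parsimonious ingroup topology: ((Delta,Theta),Gamma).
Delta and Theta share a more recent common ancestor with each other than either does with Gamma, so Gamma is the least closely related of the three.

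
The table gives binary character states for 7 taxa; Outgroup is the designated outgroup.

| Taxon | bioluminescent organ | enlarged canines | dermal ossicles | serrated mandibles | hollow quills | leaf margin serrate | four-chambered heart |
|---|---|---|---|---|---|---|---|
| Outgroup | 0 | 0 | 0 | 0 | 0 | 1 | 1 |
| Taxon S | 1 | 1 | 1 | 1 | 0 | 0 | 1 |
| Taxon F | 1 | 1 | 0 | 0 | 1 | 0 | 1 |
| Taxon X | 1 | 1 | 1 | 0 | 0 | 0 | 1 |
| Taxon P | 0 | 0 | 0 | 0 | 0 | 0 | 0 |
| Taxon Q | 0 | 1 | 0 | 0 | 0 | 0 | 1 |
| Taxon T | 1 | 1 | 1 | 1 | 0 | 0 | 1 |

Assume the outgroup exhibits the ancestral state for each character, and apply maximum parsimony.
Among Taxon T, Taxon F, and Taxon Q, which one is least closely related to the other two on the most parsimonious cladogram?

Character polarity is set by the outgroup: the derived state is whichever differs from the outgroup's state, so for leaf margin serrate, four-chambered heart the derived state is '0', and for the remaining characters it is '1'.
bioluminescent organ: derived state '1' in Taxon F, Taxon S, Taxon T, and Taxon X only — synapomorphy for {Taxon F, Taxon S, Taxon T, Taxon X}.
Only Taxon F, Taxon Q, Taxon S, Taxon T, and Taxon X show the derived state '1' for enlarged canines, supporting them as a clade.
dermal ossicles: derived state '1' in Taxon S, Taxon T, and Taxon X only — synapomorphy for {Taxon S, Taxon T, Taxon X}.
serrated mandibles: derived state '1' in Taxon S and Taxon T only — synapomorphy for {Taxon S, Taxon T}.
hollow quills (derived state '1') is unique to Taxon F (autapomorphy; uninformative for grouping).
leaf margin serrate (derived state '0') is shared by all ingroup taxa — unites the whole ingroup.
four-chambered heart (derived state '0') is unique to Taxon P (autapomorphy; uninformative for grouping).
Most parsimonious ingroup topology: (((((Taxon S,Taxon T),Taxon X),Taxon F),Taxon Q),Taxon P).
Taxon T and Taxon F share a more recent common ancestor with each other than either does with Taxon Q, so Taxon Q is the least closely related of the three.

Taxon Q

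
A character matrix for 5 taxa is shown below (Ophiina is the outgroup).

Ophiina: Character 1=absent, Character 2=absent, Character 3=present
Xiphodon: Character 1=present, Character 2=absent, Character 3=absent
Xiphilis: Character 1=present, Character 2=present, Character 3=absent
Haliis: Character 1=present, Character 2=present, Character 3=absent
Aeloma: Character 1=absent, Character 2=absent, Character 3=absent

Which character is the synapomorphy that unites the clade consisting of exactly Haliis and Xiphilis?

Character polarity is set by the outgroup: the derived state is whichever differs from the outgroup's state, so for Character 3 the derived state is 'absent', and for the remaining characters it is 'present'.
Only Haliis, Xiphilis, and Xiphodon show the derived state 'present' for Character 1, supporting them as a clade.
Only Haliis and Xiphilis show the derived state 'present' for Character 2, supporting them as a clade.
All ingroup taxa share the derived state 'absent' for Character 3; it defines the ingroup but does not resolve relationships within it.
Most parsimonious ingroup topology: ((Xiphodon,(Xiphilis,Haliis)),Aeloma).
The clade {Haliis, Xiphilis} is supported by Character 2: its derived state 'present' occurs in exactly those taxa and in no other taxon (including the outgroup).

Character 2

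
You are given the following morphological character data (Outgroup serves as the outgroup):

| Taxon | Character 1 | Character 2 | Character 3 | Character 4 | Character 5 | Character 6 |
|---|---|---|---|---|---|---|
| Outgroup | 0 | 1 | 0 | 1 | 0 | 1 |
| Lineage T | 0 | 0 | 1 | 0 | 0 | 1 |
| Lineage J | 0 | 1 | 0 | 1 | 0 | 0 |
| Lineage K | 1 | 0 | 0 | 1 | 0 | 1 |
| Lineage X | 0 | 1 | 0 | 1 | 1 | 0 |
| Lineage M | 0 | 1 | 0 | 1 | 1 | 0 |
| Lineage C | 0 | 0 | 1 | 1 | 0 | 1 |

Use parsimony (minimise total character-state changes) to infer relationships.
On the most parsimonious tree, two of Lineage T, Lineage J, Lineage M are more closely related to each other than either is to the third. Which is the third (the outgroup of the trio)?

Lineage T

Character polarity is set by the outgroup: the derived state is whichever differs from the outgroup's state, so for Character 2, Character 4, Character 6 the derived state is '0', and for the remaining characters it is '1'.
Character 1 (derived state '1') is unique to Lineage K (autapomorphy; uninformative for grouping).
Only Lineage C, Lineage K, and Lineage T show the derived state '0' for Character 2, supporting them as a clade.
Character 3 (derived state '1') is shared by Lineage C and Lineage T — a synapomorphy uniting that clade.
Character 4: derived state '0' in Lineage T only — an autapomorphy, so it tells us nothing about relationships among taxa.
Character 5 (derived state '1') is shared by Lineage M and Lineage X — a synapomorphy uniting that clade.
Only Lineage J, Lineage M, and Lineage X show the derived state '0' for Character 6, supporting them as a clade.
Most parsimonious ingroup topology: (((Lineage T,Lineage C),Lineage K),(Lineage J,(Lineage X,Lineage M))).
Lineage J and Lineage M share a more recent common ancestor with each other than either does with Lineage T, so Lineage T is the least closely related of the three.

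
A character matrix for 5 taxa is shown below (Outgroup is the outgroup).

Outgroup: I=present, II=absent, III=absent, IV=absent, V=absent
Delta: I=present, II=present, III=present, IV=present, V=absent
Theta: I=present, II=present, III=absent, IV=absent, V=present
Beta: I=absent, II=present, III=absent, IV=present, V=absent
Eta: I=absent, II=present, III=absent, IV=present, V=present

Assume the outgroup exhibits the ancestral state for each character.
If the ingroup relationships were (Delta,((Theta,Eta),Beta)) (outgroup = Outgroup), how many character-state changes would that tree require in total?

7

Map each character onto (Delta,((Theta,Eta),Beta)) (rooted by Outgroup) and count the minimum state changes it requires (Fitch parsimony):
I: 2; II: 1; III: 1; IV: 2; V: 1.
Total tree length = 7.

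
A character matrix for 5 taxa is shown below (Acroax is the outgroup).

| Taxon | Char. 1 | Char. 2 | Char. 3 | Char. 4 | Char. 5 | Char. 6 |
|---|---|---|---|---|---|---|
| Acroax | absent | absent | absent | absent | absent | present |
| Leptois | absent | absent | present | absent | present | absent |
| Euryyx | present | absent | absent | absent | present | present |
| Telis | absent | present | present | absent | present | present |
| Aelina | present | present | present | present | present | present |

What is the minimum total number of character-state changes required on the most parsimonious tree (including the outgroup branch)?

7

Character polarity is set by the outgroup: the derived state is whichever differs from the outgroup's state, so for Char. 6 the derived state is 'absent', and for the remaining characters it is 'present'.
Char. 1 groups Aelina and Euryyx, which is incompatible with the clades supported by the remaining characters; treating it as convergent (homoplasy) costs fewer steps than any alternative tree.
Char. 2: derived state 'present' in Aelina and Telis only — synapomorphy for {Aelina, Telis}.
Only Aelina, Leptois, and Telis show the derived state 'present' for Char. 3, supporting them as a clade.
Char. 4: derived state 'present' in Aelina only — an autapomorphy, so it tells us nothing about relationships among taxa.
All ingroup taxa share the derived state 'present' for Char. 5; it defines the ingroup but does not resolve relationships within it.
Char. 6 (derived state 'absent') is unique to Leptois (autapomorphy; uninformative for grouping).
Most parsimonious ingroup topology: ((Leptois,(Telis,Aelina)),Euryyx).
Changes per character on this tree: Char. 1: 2; Char. 2: 1; Char. 3: 1; Char. 4: 1; Char. 5: 1; Char. 6: 1.
Total = 7.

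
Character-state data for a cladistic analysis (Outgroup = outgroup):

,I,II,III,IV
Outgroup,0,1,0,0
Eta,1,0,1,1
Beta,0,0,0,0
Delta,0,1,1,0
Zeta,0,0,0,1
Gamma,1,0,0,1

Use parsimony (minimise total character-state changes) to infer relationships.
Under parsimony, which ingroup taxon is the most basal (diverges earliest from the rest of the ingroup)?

Delta

Character polarity is set by the outgroup: the derived state is whichever differs from the outgroup's state, so for II the derived state is '0', and for the remaining characters it is '1'.
I: derived state '1' in Eta and Gamma only — synapomorphy for {Eta, Gamma}.
Only Beta, Eta, Gamma, and Zeta show the derived state '0' for II, supporting them as a clade.
III (state '1') occurs in Delta and Eta but conflicts with the nesting implied by the other characters — most parsimoniously interpreted as homoplasy.
IV (derived state '1') is shared by Eta, Gamma, and Zeta — a synapomorphy uniting that clade.
Most parsimonious ingroup topology: ((((Eta,Gamma),Zeta),Beta),Delta).
Delta is sister to the clade containing all other ingroup taxa, so it is the earliest-diverging (most basal) ingroup lineage.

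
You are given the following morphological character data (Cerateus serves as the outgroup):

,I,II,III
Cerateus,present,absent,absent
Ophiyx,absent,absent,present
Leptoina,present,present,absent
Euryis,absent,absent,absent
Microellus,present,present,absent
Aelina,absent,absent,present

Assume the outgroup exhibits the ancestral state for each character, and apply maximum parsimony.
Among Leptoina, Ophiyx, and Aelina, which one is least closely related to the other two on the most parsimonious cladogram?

Leptoina

Character polarity is set by the outgroup: the derived state is whichever differs from the outgroup's state, so for I the derived state is 'absent', and for the remaining characters it is 'present'.
I (derived state 'absent') is shared by Aelina, Euryis, and Ophiyx — a synapomorphy uniting that clade.
II: derived state 'present' in Leptoina and Microellus only — synapomorphy for {Leptoina, Microellus}.
III (derived state 'present') is shared by Aelina and Ophiyx — a synapomorphy uniting that clade.
Most parsimonious ingroup topology: (((Ophiyx,Aelina),Euryis),(Leptoina,Microellus)).
Ophiyx and Aelina share a more recent common ancestor with each other than either does with Leptoina, so Leptoina is the least closely related of the three.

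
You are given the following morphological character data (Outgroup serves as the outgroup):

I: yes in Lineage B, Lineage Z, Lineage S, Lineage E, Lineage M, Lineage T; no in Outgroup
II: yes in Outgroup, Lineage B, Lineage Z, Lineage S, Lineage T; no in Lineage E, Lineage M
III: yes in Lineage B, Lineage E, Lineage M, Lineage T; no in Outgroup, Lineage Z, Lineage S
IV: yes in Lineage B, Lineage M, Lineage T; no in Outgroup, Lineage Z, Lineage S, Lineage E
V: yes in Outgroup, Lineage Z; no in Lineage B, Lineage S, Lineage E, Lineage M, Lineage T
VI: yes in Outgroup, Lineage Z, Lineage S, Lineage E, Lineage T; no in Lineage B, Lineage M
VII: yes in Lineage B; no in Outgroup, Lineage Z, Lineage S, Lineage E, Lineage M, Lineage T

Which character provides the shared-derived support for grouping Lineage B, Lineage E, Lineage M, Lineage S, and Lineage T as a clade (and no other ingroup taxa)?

V

Character polarity is set by the outgroup: the derived state is whichever differs from the outgroup's state, so for II, V, VI the derived state is 'no', and for the remaining characters it is 'yes'.
I (derived state 'yes') is shared by all ingroup taxa — unites the whole ingroup.
II (state 'no') occurs in Lineage E and Lineage M but conflicts with the nesting implied by the other characters — most parsimoniously interpreted as homoplasy.
III (derived state 'yes') is shared by Lineage B, Lineage E, Lineage M, and Lineage T — a synapomorphy uniting that clade.
IV (derived state 'yes') is shared by Lineage B, Lineage M, and Lineage T — a synapomorphy uniting that clade.
V (derived state 'no') is shared by Lineage B, Lineage E, Lineage M, Lineage S, and Lineage T — a synapomorphy uniting that clade.
VI: derived state 'no' in Lineage B and Lineage M only — synapomorphy for {Lineage B, Lineage M}.
VII: derived state 'yes' in Lineage B only — an autapomorphy, so it tells us nothing about relationships among taxa.
Most parsimonious ingroup topology: (((((Lineage B,Lineage M),Lineage T),Lineage E),Lineage S),Lineage Z).
The clade {Lineage B, Lineage E, Lineage M, Lineage S, Lineage T} is supported by V: its derived state 'no' occurs in exactly those taxa and in no other taxon (including the outgroup).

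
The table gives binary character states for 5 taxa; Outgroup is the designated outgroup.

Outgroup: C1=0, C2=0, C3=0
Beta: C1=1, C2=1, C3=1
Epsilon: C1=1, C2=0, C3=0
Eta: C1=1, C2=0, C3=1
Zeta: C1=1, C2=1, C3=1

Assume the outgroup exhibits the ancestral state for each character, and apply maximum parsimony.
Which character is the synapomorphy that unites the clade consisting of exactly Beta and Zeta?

C2

The outgroup has state '0' for every character, so '1' is the derived state throughout.
C1 (derived state '1') is shared by all ingroup taxa — unites the whole ingroup.
C2: derived state '1' in Beta and Zeta only — synapomorphy for {Beta, Zeta}.
Only Beta, Eta, and Zeta show the derived state '1' for C3, supporting them as a clade.
Most parsimonious ingroup topology: (((Beta,Zeta),Eta),Epsilon).
The clade {Beta, Zeta} is supported by C2: its derived state '1' occurs in exactly those taxa and in no other taxon (including the outgroup).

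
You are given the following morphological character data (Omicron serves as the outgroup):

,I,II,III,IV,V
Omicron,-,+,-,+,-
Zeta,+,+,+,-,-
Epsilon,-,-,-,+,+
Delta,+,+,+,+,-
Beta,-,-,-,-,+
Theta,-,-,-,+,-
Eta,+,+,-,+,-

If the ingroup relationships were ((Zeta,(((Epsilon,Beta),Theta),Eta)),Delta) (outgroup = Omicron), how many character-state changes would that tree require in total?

Map each character onto ((Zeta,(((Epsilon,Beta),Theta),Eta)),Delta) (rooted by Omicron) and count the minimum state changes it requires (Fitch parsimony):
I: 2; II: 1; III: 2; IV: 2; V: 1.
Total tree length = 8.

8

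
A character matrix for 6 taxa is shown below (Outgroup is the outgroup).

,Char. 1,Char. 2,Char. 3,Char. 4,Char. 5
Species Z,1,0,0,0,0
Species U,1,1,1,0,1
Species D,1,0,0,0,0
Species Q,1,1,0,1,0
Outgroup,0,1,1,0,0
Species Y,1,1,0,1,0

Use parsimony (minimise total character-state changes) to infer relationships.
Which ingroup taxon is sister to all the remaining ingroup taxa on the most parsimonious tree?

Species U

Character polarity is set by the outgroup: the derived state is whichever differs from the outgroup's state, so for Char. 2, Char. 3 the derived state is '0', and for the remaining characters it is '1'.
All ingroup taxa share the derived state '1' for Char. 1; it defines the ingroup but does not resolve relationships within it.
Char. 2 (derived state '0') is shared by Species D and Species Z — a synapomorphy uniting that clade.
Only Species D, Species Q, Species Y, and Species Z show the derived state '0' for Char. 3, supporting them as a clade.
Char. 4: derived state '1' in Species Q and Species Y only — synapomorphy for {Species Q, Species Y}.
Char. 5: derived state '1' in Species U only — an autapomorphy, so it tells us nothing about relationships among taxa.
Most parsimonious ingroup topology: (((Species Y,Species Q),(Species Z,Species D)),Species U).
Species U is sister to the clade containing all other ingroup taxa, so it is the earliest-diverging (most basal) ingroup lineage.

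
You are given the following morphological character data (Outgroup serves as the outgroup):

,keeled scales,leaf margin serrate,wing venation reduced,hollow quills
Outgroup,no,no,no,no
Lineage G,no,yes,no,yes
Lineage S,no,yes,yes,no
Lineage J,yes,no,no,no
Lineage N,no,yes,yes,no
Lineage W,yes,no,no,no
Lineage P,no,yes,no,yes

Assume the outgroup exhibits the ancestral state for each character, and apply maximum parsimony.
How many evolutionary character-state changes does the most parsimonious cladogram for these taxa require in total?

The outgroup has state 'no' for every character, so 'yes' is the derived state throughout.
keeled scales (derived state 'yes') is shared by Lineage J and Lineage W — a synapomorphy uniting that clade.
Only Lineage G, Lineage N, Lineage P, and Lineage S show the derived state 'yes' for leaf margin serrate, supporting them as a clade.
wing venation reduced: derived state 'yes' in Lineage N and Lineage S only — synapomorphy for {Lineage N, Lineage S}.
hollow quills (derived state 'yes') is shared by Lineage G and Lineage P — a synapomorphy uniting that clade.
Most parsimonious ingroup topology: (((Lineage G,Lineage P),(Lineage S,Lineage N)),(Lineage J,Lineage W)).
Changes per character on this tree: keeled scales: 1; leaf margin serrate: 1; wing venation reduced: 1; hollow quills: 1.
Total = 4.

4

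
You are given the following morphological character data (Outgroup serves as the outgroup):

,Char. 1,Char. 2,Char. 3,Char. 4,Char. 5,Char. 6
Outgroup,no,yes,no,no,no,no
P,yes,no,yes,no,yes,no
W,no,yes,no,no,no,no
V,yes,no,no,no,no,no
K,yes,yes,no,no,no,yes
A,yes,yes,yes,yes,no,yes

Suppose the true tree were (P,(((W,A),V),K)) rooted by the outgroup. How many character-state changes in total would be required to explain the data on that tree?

10

Map each character onto (P,(((W,A),V),K)) (rooted by Outgroup) and count the minimum state changes it requires (Fitch parsimony):
Char. 1: 2; Char. 2: 2; Char. 3: 2; Char. 4: 1; Char. 5: 1; Char. 6: 2.
Total tree length = 10.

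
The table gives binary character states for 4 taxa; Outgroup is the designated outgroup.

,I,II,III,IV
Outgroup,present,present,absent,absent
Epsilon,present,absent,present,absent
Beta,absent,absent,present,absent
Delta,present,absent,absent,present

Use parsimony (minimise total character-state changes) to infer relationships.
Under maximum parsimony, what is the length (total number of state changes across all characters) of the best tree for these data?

4

Character polarity is set by the outgroup: the derived state is whichever differs from the outgroup's state, so for I, II the derived state is 'absent', and for the remaining characters it is 'present'.
I (derived state 'absent') is unique to Beta (autapomorphy; uninformative for grouping).
All ingroup taxa share the derived state 'absent' for II; it defines the ingroup but does not resolve relationships within it.
III (derived state 'present') is shared by Beta and Epsilon — a synapomorphy uniting that clade.
IV (derived state 'present') is unique to Delta (autapomorphy; uninformative for grouping).
Most parsimonious ingroup topology: ((Epsilon,Beta),Delta).
Changes per character on this tree: I: 1; II: 1; III: 1; IV: 1.
Total = 4.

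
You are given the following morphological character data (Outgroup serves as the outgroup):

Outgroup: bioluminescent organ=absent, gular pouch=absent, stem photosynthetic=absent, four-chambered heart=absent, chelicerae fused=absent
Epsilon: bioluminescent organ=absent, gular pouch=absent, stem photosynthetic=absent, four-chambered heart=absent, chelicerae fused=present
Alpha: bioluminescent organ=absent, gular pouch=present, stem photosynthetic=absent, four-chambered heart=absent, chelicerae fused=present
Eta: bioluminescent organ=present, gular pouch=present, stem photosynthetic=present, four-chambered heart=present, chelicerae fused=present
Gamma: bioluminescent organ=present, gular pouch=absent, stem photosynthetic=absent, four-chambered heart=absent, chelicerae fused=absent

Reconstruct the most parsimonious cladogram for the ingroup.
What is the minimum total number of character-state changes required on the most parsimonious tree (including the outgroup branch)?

The outgroup has state 'absent' for every character, so 'present' is the derived state throughout.
bioluminescent organ groups Eta and Gamma, which is incompatible with the clades supported by the remaining characters; treating it as convergent (homoplasy) costs fewer steps than any alternative tree.
gular pouch (derived state 'present') is shared by Alpha and Eta — a synapomorphy uniting that clade.
stem photosynthetic (derived state 'present') is unique to Eta (autapomorphy; uninformative for grouping).
four-chambered heart (derived state 'present') is unique to Eta (autapomorphy; uninformative for grouping).
Only Alpha, Epsilon, and Eta show the derived state 'present' for chelicerae fused, supporting them as a clade.
Most parsimonious ingroup topology: ((Epsilon,(Alpha,Eta)),Gamma).
Changes per character on this tree: bioluminescent organ: 2; gular pouch: 1; stem photosynthetic: 1; four-chambered heart: 1; chelicerae fused: 1.
Total = 6.

6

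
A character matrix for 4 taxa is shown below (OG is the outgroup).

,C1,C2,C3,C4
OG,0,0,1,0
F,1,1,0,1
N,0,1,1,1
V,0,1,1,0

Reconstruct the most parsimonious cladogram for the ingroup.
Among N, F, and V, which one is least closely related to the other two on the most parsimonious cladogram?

V

Character polarity is set by the outgroup: the derived state is whichever differs from the outgroup's state, so for C3 the derived state is '0', and for the remaining characters it is '1'.
C1 (derived state '1') is unique to F (autapomorphy; uninformative for grouping).
All ingroup taxa share the derived state '1' for C2; it defines the ingroup but does not resolve relationships within it.
C3: derived state '0' in F only — an autapomorphy, so it tells us nothing about relationships among taxa.
C4 (derived state '1') is shared by F and N — a synapomorphy uniting that clade.
Most parsimonious ingroup topology: ((F,N),V).
N and F share a more recent common ancestor with each other than either does with V, so V is the least closely related of the three.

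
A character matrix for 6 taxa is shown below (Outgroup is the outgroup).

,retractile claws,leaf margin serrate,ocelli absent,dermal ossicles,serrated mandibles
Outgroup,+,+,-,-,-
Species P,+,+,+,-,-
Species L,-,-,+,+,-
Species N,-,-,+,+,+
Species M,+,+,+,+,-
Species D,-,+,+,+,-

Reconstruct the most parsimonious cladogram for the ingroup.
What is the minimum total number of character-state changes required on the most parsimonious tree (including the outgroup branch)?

Character polarity is set by the outgroup: the derived state is whichever differs from the outgroup's state, so for retractile claws, leaf margin serrate the derived state is '-', and for the remaining characters it is '+'.
Only Species D, Species L, and Species N show the derived state '-' for retractile claws, supporting them as a clade.
leaf margin serrate (derived state '-') is shared by Species L and Species N — a synapomorphy uniting that clade.
All ingroup taxa share the derived state '+' for ocelli absent; it defines the ingroup but does not resolve relationships within it.
Only Species D, Species L, Species M, and Species N show the derived state '+' for dermal ossicles, supporting them as a clade.
serrated mandibles: derived state '+' in Species N only — an autapomorphy, so it tells us nothing about relationships among taxa.
Most parsimonious ingroup topology: (Species P,(((Species L,Species N),Species D),Species M)).
Changes per character on this tree: retractile claws: 1; leaf margin serrate: 1; ocelli absent: 1; dermal ossicles: 1; serrated mandibles: 1.
Total = 5.

5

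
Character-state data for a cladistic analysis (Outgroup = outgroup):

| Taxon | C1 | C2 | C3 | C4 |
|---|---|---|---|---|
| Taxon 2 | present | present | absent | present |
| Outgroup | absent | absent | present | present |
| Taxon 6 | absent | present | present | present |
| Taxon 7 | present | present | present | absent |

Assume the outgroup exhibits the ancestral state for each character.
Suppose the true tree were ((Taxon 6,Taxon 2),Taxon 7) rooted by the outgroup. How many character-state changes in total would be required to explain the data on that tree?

Map each character onto ((Taxon 6,Taxon 2),Taxon 7) (rooted by Outgroup) and count the minimum state changes it requires (Fitch parsimony):
C1: 2; C2: 1; C3: 1; C4: 1.
Total tree length = 5.

5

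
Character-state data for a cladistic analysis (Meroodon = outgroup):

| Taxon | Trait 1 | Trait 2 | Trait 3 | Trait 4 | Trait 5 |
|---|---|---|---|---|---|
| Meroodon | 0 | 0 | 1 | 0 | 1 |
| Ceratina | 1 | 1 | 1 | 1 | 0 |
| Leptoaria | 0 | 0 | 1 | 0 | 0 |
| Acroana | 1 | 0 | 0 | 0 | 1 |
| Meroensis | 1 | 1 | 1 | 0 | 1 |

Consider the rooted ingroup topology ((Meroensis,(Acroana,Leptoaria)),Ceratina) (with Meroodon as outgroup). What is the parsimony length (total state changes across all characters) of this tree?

Map each character onto ((Meroensis,(Acroana,Leptoaria)),Ceratina) (rooted by Meroodon) and count the minimum state changes it requires (Fitch parsimony):
Trait 1: 2; Trait 2: 2; Trait 3: 1; Trait 4: 1; Trait 5: 2.
Total tree length = 8.

8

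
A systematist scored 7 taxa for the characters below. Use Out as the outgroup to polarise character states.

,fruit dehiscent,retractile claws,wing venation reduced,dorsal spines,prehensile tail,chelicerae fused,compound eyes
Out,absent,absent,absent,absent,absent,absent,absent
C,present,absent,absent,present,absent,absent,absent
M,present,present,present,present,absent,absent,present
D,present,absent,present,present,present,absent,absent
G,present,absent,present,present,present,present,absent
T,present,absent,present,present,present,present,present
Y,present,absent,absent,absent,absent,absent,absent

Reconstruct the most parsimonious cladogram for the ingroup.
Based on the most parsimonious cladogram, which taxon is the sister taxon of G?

T

The outgroup has state 'absent' for every character, so 'present' is the derived state throughout.
fruit dehiscent (derived state 'present') is shared by all ingroup taxa — unites the whole ingroup.
retractile claws: derived state 'present' in M only — an autapomorphy, so it tells us nothing about relationships among taxa.
Only D, G, M, and T show the derived state 'present' for wing venation reduced, supporting them as a clade.
Only C, D, G, M, and T show the derived state 'present' for dorsal spines, supporting them as a clade.
prehensile tail (derived state 'present') is shared by D, G, and T — a synapomorphy uniting that clade.
Only G and T show the derived state 'present' for chelicerae fused, supporting them as a clade.
compound eyes (state 'present') occurs in M and T but conflicts with the nesting implied by the other characters — most parsimoniously interpreted as homoplasy.
Most parsimonious ingroup topology: ((C,(M,(D,(G,T)))),Y).
G and T form a cherry on this tree, so they are sister taxa.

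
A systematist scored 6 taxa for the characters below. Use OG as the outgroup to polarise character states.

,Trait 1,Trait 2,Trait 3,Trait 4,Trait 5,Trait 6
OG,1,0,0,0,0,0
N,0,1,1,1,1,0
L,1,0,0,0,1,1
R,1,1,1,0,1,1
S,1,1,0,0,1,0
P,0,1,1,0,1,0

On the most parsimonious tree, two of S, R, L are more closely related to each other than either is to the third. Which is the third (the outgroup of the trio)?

Character polarity is set by the outgroup: the derived state is whichever differs from the outgroup's state, so for Trait 1 the derived state is '0', and for the remaining characters it is '1'.
Trait 1: derived state '0' in N and P only — synapomorphy for {N, P}.
Only N, P, R, and S show the derived state '1' for Trait 2, supporting them as a clade.
Only N, P, and R show the derived state '1' for Trait 3, supporting them as a clade.
Trait 4: derived state '1' in N only — an autapomorphy, so it tells us nothing about relationships among taxa.
All ingroup taxa share the derived state '1' for Trait 5; it defines the ingroup but does not resolve relationships within it.
Trait 6 (state '1') occurs in L and R but conflicts with the nesting implied by the other characters — most parsimoniously interpreted as homoplasy.
Most parsimonious ingroup topology: ((((N,P),R),S),L).
R and S share a more recent common ancestor with each other than either does with L, so L is the least closely related of the three.

L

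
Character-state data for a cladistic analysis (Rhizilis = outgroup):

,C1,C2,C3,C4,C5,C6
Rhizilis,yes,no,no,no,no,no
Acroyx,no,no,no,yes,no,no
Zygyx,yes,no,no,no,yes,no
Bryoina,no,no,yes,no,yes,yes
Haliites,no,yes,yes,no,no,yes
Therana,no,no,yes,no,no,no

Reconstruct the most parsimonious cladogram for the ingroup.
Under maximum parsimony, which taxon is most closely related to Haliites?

Bryoina

Character polarity is set by the outgroup: the derived state is whichever differs from the outgroup's state, so for C1 the derived state is 'no', and for the remaining characters it is 'yes'.
C1: derived state 'no' in Acroyx, Bryoina, Haliites, and Therana only — synapomorphy for {Acroyx, Bryoina, Haliites, Therana}.
C2 (derived state 'yes') is unique to Haliites (autapomorphy; uninformative for grouping).
Only Bryoina, Haliites, and Therana show the derived state 'yes' for C3, supporting them as a clade.
C4: derived state 'yes' in Acroyx only — an autapomorphy, so it tells us nothing about relationships among taxa.
C5 (state 'yes') occurs in Bryoina and Zygyx but conflicts with the nesting implied by the other characters — most parsimoniously interpreted as homoplasy.
C6 (derived state 'yes') is shared by Bryoina and Haliites — a synapomorphy uniting that clade.
Most parsimonious ingroup topology: ((((Bryoina,Haliites),Therana),Acroyx),Zygyx).
Haliites and Bryoina form a cherry on this tree, so they are sister taxa.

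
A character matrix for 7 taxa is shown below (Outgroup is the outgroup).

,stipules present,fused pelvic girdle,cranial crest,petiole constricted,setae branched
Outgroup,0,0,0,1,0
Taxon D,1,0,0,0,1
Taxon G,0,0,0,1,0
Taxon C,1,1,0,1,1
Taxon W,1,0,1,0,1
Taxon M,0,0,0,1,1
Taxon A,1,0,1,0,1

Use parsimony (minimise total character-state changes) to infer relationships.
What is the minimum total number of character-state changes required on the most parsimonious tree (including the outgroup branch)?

5

Character polarity is set by the outgroup: the derived state is whichever differs from the outgroup's state, so for petiole constricted the derived state is '0', and for the remaining characters it is '1'.
stipules present (derived state '1') is shared by Taxon A, Taxon C, Taxon D, and Taxon W — a synapomorphy uniting that clade.
fused pelvic girdle (derived state '1') is unique to Taxon C (autapomorphy; uninformative for grouping).
cranial crest: derived state '1' in Taxon A and Taxon W only — synapomorphy for {Taxon A, Taxon W}.
petiole constricted: derived state '0' in Taxon A, Taxon D, and Taxon W only — synapomorphy for {Taxon A, Taxon D, Taxon W}.
setae branched (derived state '1') is shared by Taxon A, Taxon C, Taxon D, Taxon M, and Taxon W — a synapomorphy uniting that clade.
Most parsimonious ingroup topology: ((((Taxon D,(Taxon W,Taxon A)),Taxon C),Taxon M),Taxon G).
Changes per character on this tree: stipules present: 1; fused pelvic girdle: 1; cranial crest: 1; petiole constricted: 1; setae branched: 1.
Total = 5.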